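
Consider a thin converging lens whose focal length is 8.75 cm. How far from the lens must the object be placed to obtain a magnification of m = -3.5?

11.2 cm

m = −d_i/d_o ⇒ d_i = −m·d_o.
1/f = 1/d_o + 1/d_i = 1/d_o − 1/(m·d_o) = (1 − 1/m)/d_o, so d_o = f(1 − 1/m) = (8.750)(1 − 1/(-3.5)) = 11.2 cm.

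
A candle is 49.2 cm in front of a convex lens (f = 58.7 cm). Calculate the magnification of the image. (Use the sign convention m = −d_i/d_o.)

m = +6.18

1/d_i = 1/f − 1/d_o = 1/(58.70) − 1/(49.2) = -0.003289, so d_i = -304.0 cm.
m = −d_i/d_o = −(-304.0)/(49.2) = +6.18.
The image is virtual, upright and enlarged, on the same side as the object.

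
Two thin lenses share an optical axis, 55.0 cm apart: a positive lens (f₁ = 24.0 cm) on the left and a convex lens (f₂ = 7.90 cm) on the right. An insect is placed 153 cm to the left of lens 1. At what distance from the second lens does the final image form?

11.2 cm

Lens 1: 1/d_i1 = 1/f₁ − 1/d_o1 = 1/(24.0) − 1/(153) = 0.03513, so d_i1 = 28.47 cm.
The intermediate image is 28.47 cm to the right of lens 1, which is 55.0 − (28.47) = 26.53 cm to the left of lens 2, so d_o2 = +26.53 cm.
Lens 2: 1/d_i2 = 1/f₂ − 1/d_o2 = 1/(7.90) − 1/(26.53) = 0.08889, so d_i2 = 11.2 cm.
The final image is real, 11.2 cm to the right of lens 2 (overall magnification ≈ 0.079).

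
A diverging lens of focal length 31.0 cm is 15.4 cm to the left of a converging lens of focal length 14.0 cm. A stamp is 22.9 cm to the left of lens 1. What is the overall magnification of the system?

f₁ = −31.0 cm (diverging).
Lens 1: 1/d_i1 = 1/(-31.0) − 1/(22.9) = -0.07593, so d_i1 = -13.17 cm; m₁ = −d_i1/d_o1 = +0.5751.
d_o2 = 15.4 − (-13.17) = 28.57 cm.
Lens 2: 1/d_i2 = 1/(14.0) − 1/(28.57) = 0.03643, so d_i2 = 27.45 cm; m₂ = −d_i2/d_o2 = -0.9609.
m = m₁·m₂ = (+0.5751)(-0.9609) = -0.553.

m = -0.553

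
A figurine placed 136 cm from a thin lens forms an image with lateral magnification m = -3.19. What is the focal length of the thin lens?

m = −d_i/d_o ⇒ d_i = −m·d_o = −(-3.19)·(136) = 433.8 cm.
1/f = 1/d_o + 1/d_i = 1/(136) + 1/(433.8) = 0.009658, so f = 104 cm.
Since f is positive, the thin lens is converging.

f = 104 cm (converging)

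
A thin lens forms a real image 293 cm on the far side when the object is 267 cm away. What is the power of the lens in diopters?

d_i = +293 cm.
1/f = 1/d_o + 1/d_i = 1/(267) + 1/(293) = 0.007158 cm⁻¹.
f = 139.7 cm = 1.397 m, so P = 1/f = +0.716 D.

P = +0.716 D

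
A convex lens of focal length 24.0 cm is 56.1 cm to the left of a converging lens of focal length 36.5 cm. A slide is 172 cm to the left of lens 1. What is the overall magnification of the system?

Lens 1: 1/d_i1 = 1/(24.0) − 1/(172) = 0.03585, so d_i1 = 27.89 cm; m₁ = −d_i1/d_o1 = -0.1622.
d_o2 = 56.1 − (27.89) = 28.21 cm.
Lens 2: 1/d_i2 = 1/(36.5) − 1/(28.21) = -0.008051, so d_i2 = -124.2 cm; m₂ = −d_i2/d_o2 = +4.403.
m = m₁·m₂ = (-0.1622)(+4.403) = -0.714.

m = -0.714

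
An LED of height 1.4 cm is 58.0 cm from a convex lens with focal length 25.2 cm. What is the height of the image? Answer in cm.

1/d_i = 1/f − 1/d_o = 1/(25.20) − 1/(58.0) = 0.02244, so d_i = 44.56 cm.
m = −d_i/d_o = -0.7683.
|h_i| = |m|·h_o = 0.7683 × 1.4 = 1.08 cm. The image is real, inverted and reduced, on the far side of the lens.

1.08 cm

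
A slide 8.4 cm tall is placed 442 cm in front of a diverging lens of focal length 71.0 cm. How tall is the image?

1.16 cm

For a diverging lens, f = -71.0 cm.
1/d_i = 1/f − 1/d_o = 1/(-71.00) − 1/(442) = -0.01635, so d_i = -61.17 cm.
m = −d_i/d_o = +0.1384.
|h_i| = |m|·h_o = 0.1384 × 8.4 = 1.16 cm. The image is virtual, upright and reduced, on the same side as the object.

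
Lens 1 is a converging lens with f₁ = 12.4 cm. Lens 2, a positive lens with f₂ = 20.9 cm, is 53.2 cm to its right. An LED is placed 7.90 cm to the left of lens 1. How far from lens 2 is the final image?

29.0 cm

Lens 1: 1/d_i1 = 1/f₁ − 1/d_o1 = 1/(12.4) − 1/(7.90) = -0.04594, so d_i1 = -21.77 cm.
The intermediate image is 21.77 cm to the left of lens 1 (virtual), which is 53.2 − (-21.77) = 74.97 cm to the left of lens 2, so d_o2 = +74.97 cm.
Lens 2: 1/d_i2 = 1/f₂ − 1/d_o2 = 1/(20.9) − 1/(74.97) = 0.03451, so d_i2 = 29.0 cm.
The final image is real, 29.0 cm to the right of lens 2 (overall magnification ≈ -1.1).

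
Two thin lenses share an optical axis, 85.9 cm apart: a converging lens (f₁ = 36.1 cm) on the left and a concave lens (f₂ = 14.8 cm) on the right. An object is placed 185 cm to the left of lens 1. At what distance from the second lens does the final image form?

10.9 cm

Lens 1: 1/d_i1 = 1/f₁ − 1/d_o1 = 1/(36.1) − 1/(185) = 0.02230, so d_i1 = 44.85 cm.
The intermediate image is 44.85 cm to the right of lens 1, which is 85.9 − (44.85) = 41.05 cm to the left of lens 2, so d_o2 = +41.05 cm.
Lens 2 is diverging, so f₂ = −14.8 cm.
Lens 2: 1/d_i2 = 1/f₂ − 1/d_o2 = 1/(-14.8) − 1/(41.05) = -0.09193, so d_i2 = -10.9 cm.
The final image is virtual, 10.9 cm to the left of lens 2 (overall magnification ≈ -0.064).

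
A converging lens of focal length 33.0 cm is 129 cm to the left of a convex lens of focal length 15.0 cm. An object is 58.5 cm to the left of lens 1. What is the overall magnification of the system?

m = +0.507

Lens 1: 1/d_i1 = 1/(33.0) − 1/(58.5) = 0.01321, so d_i1 = 75.71 cm; m₁ = −d_i1/d_o1 = -1.294.
d_o2 = 129 − (75.71) = 53.29 cm.
Lens 2: 1/d_i2 = 1/(15.0) − 1/(53.29) = 0.04790, so d_i2 = 20.88 cm; m₂ = −d_i2/d_o2 = -0.3917.
m = m₁·m₂ = (-1.294)(-0.3917) = +0.507.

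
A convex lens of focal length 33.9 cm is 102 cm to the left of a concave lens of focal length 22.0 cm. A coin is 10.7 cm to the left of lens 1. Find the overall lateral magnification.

m = +0.230

Lens 1: 1/d_i1 = 1/(33.9) − 1/(10.7) = -0.06396, so d_i1 = -15.63 cm; m₁ = −d_i1/d_o1 = +1.461.
d_o2 = 102 − (-15.63) = 117.6 cm.
f₂ = −22.0 cm (diverging).
Lens 2: 1/d_i2 = 1/(-22.0) − 1/(117.6) = -0.05396, so d_i2 = -18.53 cm; m₂ = −d_i2/d_o2 = +0.1576.
m = m₁·m₂ = (+1.461)(+0.1576) = +0.230.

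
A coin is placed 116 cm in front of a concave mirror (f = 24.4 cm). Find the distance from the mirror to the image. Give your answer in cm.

Mirror equation: 1/d_i = 1/f − 1/d_o = 1/(24.40) − 1/(116) = 0.04098 − 0.008621 = 0.03236, so d_i = 30.9 cm.
The image is real, inverted and reduced, in front of the mirror.

30.9 cm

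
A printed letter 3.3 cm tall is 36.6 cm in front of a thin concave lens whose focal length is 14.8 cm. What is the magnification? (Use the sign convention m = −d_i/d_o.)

m = +0.288

For a concave lens, f = -14.8 cm.
1/d_i = 1/f − 1/d_o = 1/(-14.80) − 1/(36.6) = -0.09489, so d_i = -10.54 cm.
m = −d_i/d_o = −(-10.54)/(36.6) = +0.288.
The image is virtual, upright and reduced, on the same side as the object.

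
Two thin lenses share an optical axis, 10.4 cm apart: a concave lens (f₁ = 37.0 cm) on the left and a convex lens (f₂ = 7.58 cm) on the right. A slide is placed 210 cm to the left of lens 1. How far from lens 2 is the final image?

Lens 1 is diverging, so f₁ = −37.0 cm.
Lens 1: 1/d_i1 = 1/f₁ − 1/d_o1 = 1/(-37.0) − 1/(210) = -0.03179, so d_i1 = -31.46 cm.
The intermediate image is 31.46 cm to the left of lens 1 (virtual), which is 10.4 − (-31.46) = 41.86 cm to the left of lens 2, so d_o2 = +41.86 cm.
Lens 2: 1/d_i2 = 1/f₂ − 1/d_o2 = 1/(7.58) − 1/(41.86) = 0.1080, so d_i2 = 9.26 cm.
The final image is real, 9.26 cm to the right of lens 2 (overall magnification ≈ -0.033).

9.26 cm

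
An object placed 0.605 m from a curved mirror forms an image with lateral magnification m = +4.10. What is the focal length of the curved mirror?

f = 0.800 m (concave)

m = −d_i/d_o ⇒ d_i = −m·d_o = −(+4.10)·(0.605) = -2.480 m.
1/f = 1/d_o + 1/d_i = 1/(0.605) + 1/(-2.480) = 1.250, so f = 0.800 m.
Since f is positive, the curved mirror is concave.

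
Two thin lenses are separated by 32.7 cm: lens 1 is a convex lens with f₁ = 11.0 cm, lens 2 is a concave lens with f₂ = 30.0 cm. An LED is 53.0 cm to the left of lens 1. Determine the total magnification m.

Lens 1: 1/d_i1 = 1/(11.0) − 1/(53.0) = 0.07204, so d_i1 = 13.88 cm; m₁ = −d_i1/d_o1 = -0.2619.
d_o2 = 32.7 − (13.88) = 18.82 cm.
f₂ = −30.0 cm (diverging).
Lens 2: 1/d_i2 = 1/(-30.0) − 1/(18.82) = -0.08647, so d_i2 = -11.56 cm; m₂ = −d_i2/d_o2 = +0.6145.
m = m₁·m₂ = (-0.2619)(+0.6145) = -0.161.

m = -0.161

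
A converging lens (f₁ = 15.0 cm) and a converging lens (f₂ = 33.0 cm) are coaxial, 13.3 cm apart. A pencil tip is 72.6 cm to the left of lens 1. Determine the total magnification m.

Lens 1: 1/d_i1 = 1/(15.0) − 1/(72.6) = 0.05289, so d_i1 = 18.91 cm; m₁ = −d_i1/d_o1 = -0.2605.
d_o2 = 13.3 − (18.91) = -5.610 cm (virtual object).
Lens 2: 1/d_i2 = 1/(33.0) − 1/(-5.610) = 0.2086, so d_i2 = 4.795 cm; m₂ = −d_i2/d_o2 = +0.8547.
m = m₁·m₂ = (-0.2605)(+0.8547) = -0.223.

m = -0.223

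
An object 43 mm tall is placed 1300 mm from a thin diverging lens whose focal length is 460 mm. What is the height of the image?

11.2 mm

For a diverging lens, f = -460 mm.
1/d_i = 1/f − 1/d_o = 1/(-460.0) − 1/(1300) = -0.002943, so d_i = -339.8 mm.
m = −d_i/d_o = +0.2614.
|h_i| = |m|·h_o = 0.2614 × 43 = 11.2 mm. The image is virtual, upright and reduced, on the same side as the object.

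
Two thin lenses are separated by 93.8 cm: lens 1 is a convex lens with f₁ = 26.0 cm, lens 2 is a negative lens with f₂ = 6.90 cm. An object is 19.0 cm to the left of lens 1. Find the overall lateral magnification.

m = +0.150

Lens 1: 1/d_i1 = 1/(26.0) − 1/(19.0) = -0.01417, so d_i1 = -70.57 cm; m₁ = −d_i1/d_o1 = +3.714.
d_o2 = 93.8 − (-70.57) = 164.4 cm.
f₂ = −6.90 cm (diverging).
Lens 2: 1/d_i2 = 1/(-6.90) − 1/(164.4) = -0.1510, so d_i2 = -6.622 cm; m₂ = −d_i2/d_o2 = +0.04028.
m = m₁·m₂ = (+3.714)(+0.04028) = +0.150.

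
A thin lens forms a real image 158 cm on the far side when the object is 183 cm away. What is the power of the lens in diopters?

d_i = +158 cm.
1/f = 1/d_o + 1/d_i = 1/(183) + 1/(158) = 0.01179 cm⁻¹.
f = 84.79 cm = 0.8479 m, so P = 1/f = +1.18 D.

P = +1.18 D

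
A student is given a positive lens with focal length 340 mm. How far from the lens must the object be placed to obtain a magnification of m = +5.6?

279 mm

m = −d_i/d_o ⇒ d_i = −m·d_o.
1/f = 1/d_o + 1/d_i = 1/d_o − 1/(m·d_o) = (1 − 1/m)/d_o, so d_o = f(1 − 1/m) = (340.0)(1 − 1/(+5.6)) = 279 mm.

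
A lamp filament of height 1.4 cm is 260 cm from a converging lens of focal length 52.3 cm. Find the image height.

1/d_i = 1/f − 1/d_o = 1/(52.30) − 1/(260) = 0.01527, so d_i = 65.47 cm.
m = −d_i/d_o = -0.2518.
|h_i| = |m|·h_o = 0.2518 × 1.4 = 0.353 cm. The image is real, inverted and reduced, on the far side of the lens.

0.353 cm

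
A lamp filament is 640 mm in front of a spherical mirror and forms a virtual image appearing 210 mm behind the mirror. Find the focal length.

f = -313 mm (convex)

Virtual image ⇒ d_i = −210 mm.
1/f = 1/d_o + 1/d_i = 1/(640) + 1/(-210) = -0.003199, so f = -313 mm.
Since f is negative, the spherical mirror is convex.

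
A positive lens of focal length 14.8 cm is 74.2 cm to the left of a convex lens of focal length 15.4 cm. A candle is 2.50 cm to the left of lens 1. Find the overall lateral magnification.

m = -0.300

Lens 1: 1/d_i1 = 1/(14.8) − 1/(2.50) = -0.3324, so d_i1 = -3.008 cm; m₁ = −d_i1/d_o1 = +1.203.
d_o2 = 74.2 − (-3.008) = 77.21 cm.
Lens 2: 1/d_i2 = 1/(15.4) − 1/(77.21) = 0.05198, so d_i2 = 19.24 cm; m₂ = −d_i2/d_o2 = -0.2492.
m = m₁·m₂ = (+1.203)(-0.2492) = -0.300.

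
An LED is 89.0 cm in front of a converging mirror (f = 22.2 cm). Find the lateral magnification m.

1/d_i = 1/f − 1/d_o = 1/(22.20) − 1/(89.0) = 0.03381, so d_i = 29.58 cm.
m = −d_i/d_o = −(29.58)/(89.0) = -0.332.
The image is real, inverted and reduced, in front of the mirror.

m = -0.332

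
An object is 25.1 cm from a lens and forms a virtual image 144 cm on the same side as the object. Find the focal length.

Virtual image ⇒ d_i = −144 cm.
1/f = 1/d_o + 1/d_i = 1/(25.1) + 1/(-144) = 0.03290, so f = 30.4 cm.
Since f is positive, the lens is converging.

f = 30.4 cm (converging)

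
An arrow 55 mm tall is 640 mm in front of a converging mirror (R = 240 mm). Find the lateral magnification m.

f = R/2 = 240/2 = 120.0 mm.
1/d_i = 1/f − 1/d_o = 1/(120.0) − 1/(640) = 0.006771, so d_i = 147.7 mm.
m = −d_i/d_o = −(147.7)/(640) = -0.231.
The image is real, inverted and reduced, in front of the mirror.

m = -0.231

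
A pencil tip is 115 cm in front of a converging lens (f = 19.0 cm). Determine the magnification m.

m = -0.198

1/d_i = 1/f − 1/d_o = 1/(19.00) − 1/(115) = 0.04394, so d_i = 22.76 cm.
m = −d_i/d_o = −(22.76)/(115) = -0.198.
The image is real, inverted and reduced, on the far side of the lens.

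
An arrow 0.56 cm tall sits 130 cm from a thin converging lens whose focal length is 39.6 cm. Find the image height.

1/d_i = 1/f − 1/d_o = 1/(39.60) − 1/(130) = 0.01756, so d_i = 56.95 cm.
m = −d_i/d_o = -0.4381.
|h_i| = |m|·h_o = 0.4381 × 0.56 = 0.245 cm. The image is real, inverted and reduced, on the far side of the lens.

0.245 cm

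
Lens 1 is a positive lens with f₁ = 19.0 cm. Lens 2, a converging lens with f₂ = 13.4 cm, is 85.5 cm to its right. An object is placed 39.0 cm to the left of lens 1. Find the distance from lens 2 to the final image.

Lens 1: 1/d_i1 = 1/f₁ − 1/d_o1 = 1/(19.0) − 1/(39.0) = 0.02699, so d_i1 = 37.05 cm.
The intermediate image is 37.05 cm to the right of lens 1, which is 85.5 − (37.05) = 48.45 cm to the left of lens 2, so d_o2 = +48.45 cm.
Lens 2: 1/d_i2 = 1/f₂ − 1/d_o2 = 1/(13.4) − 1/(48.45) = 0.05399, so d_i2 = 18.5 cm.
The final image is real, 18.5 cm to the right of lens 2 (overall magnification ≈ 0.36).

18.5 cm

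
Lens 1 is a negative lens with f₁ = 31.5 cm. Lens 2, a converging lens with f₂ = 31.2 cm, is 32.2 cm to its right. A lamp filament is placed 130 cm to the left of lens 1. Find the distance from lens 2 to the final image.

Lens 1 is diverging, so f₁ = −31.5 cm.
Lens 1: 1/d_i1 = 1/f₁ − 1/d_o1 = 1/(-31.5) − 1/(130) = -0.03944, so d_i1 = -25.36 cm.
The intermediate image is 25.36 cm to the left of lens 1 (virtual), which is 32.2 − (-25.36) = 57.56 cm to the left of lens 2, so d_o2 = +57.56 cm.
Lens 2: 1/d_i2 = 1/f₂ − 1/d_o2 = 1/(31.2) − 1/(57.56) = 0.01468, so d_i2 = 68.1 cm.
The final image is real, 68.1 cm to the right of lens 2 (overall magnification ≈ -0.23).

68.1 cm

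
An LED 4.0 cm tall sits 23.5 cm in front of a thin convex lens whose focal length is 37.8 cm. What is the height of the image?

1/d_i = 1/f − 1/d_o = 1/(37.80) − 1/(23.5) = -0.01610, so d_i = -62.12 cm.
m = −d_i/d_o = +2.643.
|h_i| = |m|·h_o = 2.643 × 4.0 = 10.6 cm. The image is virtual, upright and enlarged, on the same side as the object.

10.6 cm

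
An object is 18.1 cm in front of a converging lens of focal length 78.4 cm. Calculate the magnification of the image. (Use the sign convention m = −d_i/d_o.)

1/d_i = 1/f − 1/d_o = 1/(78.40) − 1/(18.1) = -0.04249, so d_i = -23.53 cm.
m = −d_i/d_o = −(-23.53)/(18.1) = +1.30.
The image is virtual, upright and enlarged, on the same side as the object.

m = +1.30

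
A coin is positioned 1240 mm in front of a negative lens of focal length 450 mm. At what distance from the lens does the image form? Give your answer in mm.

For a negative lens, f = -450 mm.
Thin-lens equation: 1/s_i = 1/f − 1/s_o = 1/(-450.0) − 1/(1240) = -0.002222 − 0.0008065 = -0.003029, so s_i = -330 mm.
The image is virtual, upright and reduced, on the same side as the object.

330 mm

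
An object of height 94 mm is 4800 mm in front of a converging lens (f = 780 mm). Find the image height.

18.2 mm

1/d_i = 1/f − 1/d_o = 1/(780.0) − 1/(4800) = 0.001074, so d_i = 931.3 mm.
m = −d_i/d_o = -0.1940.
|h_i| = |m|·h_o = 0.1940 × 94 = 18.2 mm. The image is real, inverted and reduced, on the far side of the lens.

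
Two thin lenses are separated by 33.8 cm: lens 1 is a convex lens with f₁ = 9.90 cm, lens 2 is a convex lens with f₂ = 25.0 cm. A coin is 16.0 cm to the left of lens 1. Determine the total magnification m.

m = -2.36

Lens 1: 1/d_i1 = 1/(9.90) − 1/(16.0) = 0.03851, so d_i1 = 25.97 cm; m₁ = −d_i1/d_o1 = -1.623.
d_o2 = 33.8 − (25.97) = 7.830 cm.
Lens 2: 1/d_i2 = 1/(25.0) − 1/(7.830) = -0.08771, so d_i2 = -11.40 cm; m₂ = −d_i2/d_o2 = +1.456.
m = m₁·m₂ = (-1.623)(+1.456) = -2.36.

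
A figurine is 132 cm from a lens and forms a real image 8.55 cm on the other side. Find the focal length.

Real image ⇒ d_i = +8.55 cm.
1/f = 1/d_o + 1/d_i = 1/(132) + 1/(8.55) = 0.1245, so f = 8.03 cm.
Since f is positive, the lens is converging.

f = 8.03 cm (converging)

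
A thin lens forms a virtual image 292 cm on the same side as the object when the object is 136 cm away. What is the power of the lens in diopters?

Virtual image ⇒ d_i = −292 cm.
1/f = 1/d_o + 1/d_i = 1/(136) + 1/(-292) = 0.003928 cm⁻¹.
f = 254.6 cm = 2.546 m, so P = 1/f = +0.393 D.

P = +0.393 D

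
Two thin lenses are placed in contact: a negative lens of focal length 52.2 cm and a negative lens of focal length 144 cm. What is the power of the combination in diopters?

P = -2.61 D

P₁ = 1/f₁ = 1/(-0.522 m) = -1.916 D; P₂ = 1/f₂ = 1/(-1.44 m) = -0.6944 D.
For thin lenses in contact, P = P₁ + P₂ = (-1.916) + (-0.6944) = -2.61 D.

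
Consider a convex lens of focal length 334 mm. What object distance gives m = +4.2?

254 mm

m = −d_i/d_o ⇒ d_i = −m·d_o.
1/f = 1/d_o + 1/d_i = 1/d_o − 1/(m·d_o) = (1 − 1/m)/d_o, so d_o = f(1 − 1/m) = (334.0)(1 − 1/(+4.2)) = 254 mm.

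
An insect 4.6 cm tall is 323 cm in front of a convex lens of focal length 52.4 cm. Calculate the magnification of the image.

m = -0.194

1/d_i = 1/f − 1/d_o = 1/(52.40) − 1/(323) = 0.01599, so d_i = 62.55 cm.
m = −d_i/d_o = −(62.55)/(323) = -0.194.
The image is real, inverted and reduced, on the far side of the lens.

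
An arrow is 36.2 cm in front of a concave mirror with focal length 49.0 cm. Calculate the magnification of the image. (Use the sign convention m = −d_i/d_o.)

1/d_i = 1/f − 1/d_o = 1/(49.00) − 1/(36.2) = -0.007216, so d_i = -138.6 cm.
m = −d_i/d_o = −(-138.6)/(36.2) = +3.83.
The image is virtual, upright and enlarged, behind the mirror.

m = +3.83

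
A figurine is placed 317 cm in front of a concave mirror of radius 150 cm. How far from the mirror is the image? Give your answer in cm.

98.2 cm

f = R/2 = 150/2 = 75.00 cm.
Mirror equation: 1/d_i = 1/f − 1/d_o = 1/(75.00) − 1/(317) = 0.01333 − 0.003155 = 0.01018, so d_i = 98.2 cm.
The image is real, inverted and reduced, in front of the mirror.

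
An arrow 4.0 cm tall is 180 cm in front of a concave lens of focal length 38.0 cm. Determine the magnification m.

For a concave lens, f = -38.0 cm.
1/d_i = 1/f − 1/d_o = 1/(-38.00) − 1/(180) = -0.03187, so d_i = -31.38 cm.
m = −d_i/d_o = −(-31.38)/(180) = +0.174.
The image is virtual, upright and reduced, on the same side as the object.

m = +0.174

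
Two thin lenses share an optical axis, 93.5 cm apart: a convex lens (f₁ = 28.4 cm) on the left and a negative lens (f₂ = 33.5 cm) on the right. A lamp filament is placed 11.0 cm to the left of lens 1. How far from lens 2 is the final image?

25.8 cm

Lens 1: 1/d_i1 = 1/f₁ − 1/d_o1 = 1/(28.4) − 1/(11.0) = -0.05570, so d_i1 = -17.95 cm.
The intermediate image is 17.95 cm to the left of lens 1 (virtual), which is 93.5 − (-17.95) = 111.5 cm to the left of lens 2, so d_o2 = +111.5 cm.
Lens 2 is diverging, so f₂ = −33.5 cm.
Lens 2: 1/d_i2 = 1/f₂ − 1/d_o2 = 1/(-33.5) − 1/(111.5) = -0.03882, so d_i2 = -25.8 cm.
The final image is virtual, 25.8 cm to the left of lens 2 (overall magnification ≈ 0.38).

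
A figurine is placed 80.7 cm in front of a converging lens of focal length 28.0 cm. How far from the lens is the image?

Lens equation: 1/q = 1/f − 1/p = 1/(28.00) − 1/(80.7) = 0.03571 − 0.01239 = 0.02332, so q = 42.9 cm.
The image is real, inverted and reduced, on the far side of the lens.

42.9 cm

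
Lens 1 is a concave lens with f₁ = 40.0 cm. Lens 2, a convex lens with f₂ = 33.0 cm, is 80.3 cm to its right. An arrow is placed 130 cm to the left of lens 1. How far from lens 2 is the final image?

47.0 cm

Lens 1 is diverging, so f₁ = −40.0 cm.
Lens 1: 1/d_i1 = 1/f₁ − 1/d_o1 = 1/(-40.0) − 1/(130) = -0.03269, so d_i1 = -30.59 cm.
The intermediate image is 30.59 cm to the left of lens 1 (virtual), which is 80.3 − (-30.59) = 110.9 cm to the left of lens 2, so d_o2 = +110.9 cm.
Lens 2: 1/d_i2 = 1/f₂ − 1/d_o2 = 1/(33.0) − 1/(110.9) = 0.02129, so d_i2 = 47.0 cm.
The final image is real, 47.0 cm to the right of lens 2 (overall magnification ≈ -0.100).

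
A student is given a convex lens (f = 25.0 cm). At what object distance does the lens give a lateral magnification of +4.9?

m = −d_i/d_o ⇒ d_i = −m·d_o.
1/f = 1/d_o + 1/d_i = 1/d_o − 1/(m·d_o) = (1 − 1/m)/d_o, so d_o = f(1 − 1/m) = (25.00)(1 − 1/(+4.9)) = 19.9 cm.

19.9 cm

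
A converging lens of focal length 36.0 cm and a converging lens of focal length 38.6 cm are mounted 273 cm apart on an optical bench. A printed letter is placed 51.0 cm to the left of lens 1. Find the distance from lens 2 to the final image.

Lens 1: 1/d_i1 = 1/f₁ − 1/d_o1 = 1/(36.0) − 1/(51.0) = 0.008170, so d_i1 = 122.4 cm.
The intermediate image is 122.4 cm to the right of lens 1, which is 273 − (122.4) = 150.6 cm to the left of lens 2, so d_o2 = +150.6 cm.
Lens 2: 1/d_i2 = 1/f₂ − 1/d_o2 = 1/(38.6) − 1/(150.6) = 0.01927, so d_i2 = 51.9 cm.
The final image is real, 51.9 cm to the right of lens 2 (overall magnification ≈ 0.83).

51.9 cm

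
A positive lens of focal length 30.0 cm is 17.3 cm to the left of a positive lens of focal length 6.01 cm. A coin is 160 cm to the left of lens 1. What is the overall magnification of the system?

m = -0.0541

Lens 1: 1/d_i1 = 1/(30.0) − 1/(160) = 0.02708, so d_i1 = 36.92 cm; m₁ = −d_i1/d_o1 = -0.2308.
d_o2 = 17.3 − (36.92) = -19.62 cm (virtual object).
Lens 2: 1/d_i2 = 1/(6.01) − 1/(-19.62) = 0.2174, so d_i2 = 4.601 cm; m₂ = −d_i2/d_o2 = +0.2345.
m = m₁·m₂ = (-0.2308)(+0.2345) = -0.0541.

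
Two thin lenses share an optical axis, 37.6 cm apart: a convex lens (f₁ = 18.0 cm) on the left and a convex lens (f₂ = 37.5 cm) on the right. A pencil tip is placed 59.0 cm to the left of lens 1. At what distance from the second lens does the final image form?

Lens 1: 1/d_i1 = 1/f₁ − 1/d_o1 = 1/(18.0) − 1/(59.0) = 0.03861, so d_i1 = 25.90 cm.
The intermediate image is 25.90 cm to the right of lens 1, which is 37.6 − (25.90) = 11.70 cm to the left of lens 2, so d_o2 = +11.70 cm.
Lens 2: 1/d_i2 = 1/f₂ − 1/d_o2 = 1/(37.5) − 1/(11.70) = -0.05880, so d_i2 = -17.0 cm.
The final image is virtual, 17.0 cm to the left of lens 2 (overall magnification ≈ -0.64).

17.0 cm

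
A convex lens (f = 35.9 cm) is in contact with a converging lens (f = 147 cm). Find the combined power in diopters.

P = +3.47 D

P₁ = 1/f₁ = 1/(0.359 m) = +2.786 D; P₂ = 1/f₂ = 1/(1.47 m) = +0.6803 D.
For thin lenses in contact, P = P₁ + P₂ = (+2.786) + (+0.6803) = +3.47 D.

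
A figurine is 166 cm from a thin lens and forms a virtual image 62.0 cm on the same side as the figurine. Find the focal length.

Virtual image ⇒ d_i = −62.0 cm.
1/f = 1/d_o + 1/d_i = 1/(166) + 1/(-62.0) = -0.01010, so f = -99.0 cm.
Since f is negative, the thin lens is diverging.

f = -99.0 cm (diverging)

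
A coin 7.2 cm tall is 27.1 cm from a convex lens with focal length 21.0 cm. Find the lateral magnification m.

1/d_i = 1/f − 1/d_o = 1/(21.00) − 1/(27.1) = 0.01072, so d_i = 93.30 cm.
m = −d_i/d_o = −(93.30)/(27.1) = -3.44.
The image is real, inverted and enlarged, on the far side of the lens.

m = -3.44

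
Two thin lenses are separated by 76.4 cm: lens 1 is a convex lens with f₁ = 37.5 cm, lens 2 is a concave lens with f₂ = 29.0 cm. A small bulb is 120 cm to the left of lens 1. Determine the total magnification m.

Lens 1: 1/d_i1 = 1/(37.5) − 1/(120) = 0.01833, so d_i1 = 54.55 cm; m₁ = −d_i1/d_o1 = -0.4546.
d_o2 = 76.4 − (54.55) = 21.85 cm.
f₂ = −29.0 cm (diverging).
Lens 2: 1/d_i2 = 1/(-29.0) − 1/(21.85) = -0.08025, so d_i2 = -12.46 cm; m₂ = −d_i2/d_o2 = +0.5703.
m = m₁·m₂ = (-0.4546)(+0.5703) = -0.259.

m = -0.259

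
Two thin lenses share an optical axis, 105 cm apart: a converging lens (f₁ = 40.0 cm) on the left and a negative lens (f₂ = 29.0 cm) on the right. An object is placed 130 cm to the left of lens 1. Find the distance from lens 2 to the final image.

18.0 cm

Lens 1: 1/d_i1 = 1/f₁ − 1/d_o1 = 1/(40.0) − 1/(130) = 0.01731, so d_i1 = 57.78 cm.
The intermediate image is 57.78 cm to the right of lens 1, which is 105 − (57.78) = 47.22 cm to the left of lens 2, so d_o2 = +47.22 cm.
Lens 2 is diverging, so f₂ = −29.0 cm.
Lens 2: 1/d_i2 = 1/f₂ − 1/d_o2 = 1/(-29.0) − 1/(47.22) = -0.05566, so d_i2 = -18.0 cm.
The final image is virtual, 18.0 cm to the left of lens 2 (overall magnification ≈ -0.17).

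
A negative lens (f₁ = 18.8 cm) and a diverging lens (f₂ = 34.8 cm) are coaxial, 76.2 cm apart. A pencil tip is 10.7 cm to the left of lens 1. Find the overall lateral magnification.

f₁ = −18.8 cm (diverging).
Lens 1: 1/d_i1 = 1/(-18.8) − 1/(10.7) = -0.1466, so d_i1 = -6.819 cm; m₁ = −d_i1/d_o1 = +0.6373.
d_o2 = 76.2 − (-6.819) = 83.02 cm.
f₂ = −34.8 cm (diverging).
Lens 2: 1/d_i2 = 1/(-34.8) − 1/(83.02) = -0.04078, so d_i2 = -24.52 cm; m₂ = −d_i2/d_o2 = +0.2954.
m = m₁·m₂ = (+0.6373)(+0.2954) = +0.188.

m = +0.188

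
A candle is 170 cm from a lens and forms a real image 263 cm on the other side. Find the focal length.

f = 103 cm (converging)

Real image ⇒ d_i = +263 cm.
1/f = 1/d_o + 1/d_i = 1/(170) + 1/(263) = 0.009685, so f = 103 cm.
Since f is positive, the lens is converging.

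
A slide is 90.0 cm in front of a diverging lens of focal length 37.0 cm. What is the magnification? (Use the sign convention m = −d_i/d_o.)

For a diverging lens, f = -37.0 cm.
1/d_i = 1/f − 1/d_o = 1/(-37.00) − 1/(90.0) = -0.03814, so d_i = -26.22 cm.
m = −d_i/d_o = −(-26.22)/(90.0) = +0.291.
The image is virtual, upright and reduced, on the same side as the object.

m = +0.291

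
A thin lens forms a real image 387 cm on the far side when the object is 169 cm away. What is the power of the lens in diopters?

d_i = +387 cm.
1/f = 1/d_o + 1/d_i = 1/(169) + 1/(387) = 0.008501 cm⁻¹.
f = 117.6 cm = 1.176 m, so P = 1/f = +0.850 D.

P = +0.850 D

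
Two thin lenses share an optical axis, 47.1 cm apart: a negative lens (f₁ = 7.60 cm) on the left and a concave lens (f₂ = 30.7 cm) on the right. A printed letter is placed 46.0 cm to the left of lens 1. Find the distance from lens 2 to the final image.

19.5 cm

Lens 1 is diverging, so f₁ = −7.60 cm.
Lens 1: 1/d_i1 = 1/f₁ − 1/d_o1 = 1/(-7.60) − 1/(46.0) = -0.1533, so d_i1 = -6.522 cm.
The intermediate image is 6.522 cm to the left of lens 1 (virtual), which is 47.1 − (-6.522) = 53.62 cm to the left of lens 2, so d_o2 = +53.62 cm.
Lens 2 is diverging, so f₂ = −30.7 cm.
Lens 2: 1/d_i2 = 1/f₂ − 1/d_o2 = 1/(-30.7) − 1/(53.62) = -0.05122, so d_i2 = -19.5 cm.
The final image is virtual, 19.5 cm to the left of lens 2 (overall magnification ≈ 0.052).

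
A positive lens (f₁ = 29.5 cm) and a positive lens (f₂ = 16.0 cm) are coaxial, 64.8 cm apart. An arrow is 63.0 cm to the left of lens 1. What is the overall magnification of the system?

m = -2.11

Lens 1: 1/d_i1 = 1/(29.5) − 1/(63.0) = 0.01803, so d_i1 = 55.48 cm; m₁ = −d_i1/d_o1 = -0.8806.
d_o2 = 64.8 − (55.48) = 9.320 cm.
Lens 2: 1/d_i2 = 1/(16.0) − 1/(9.320) = -0.04480, so d_i2 = -22.32 cm; m₂ = −d_i2/d_o2 = +2.395.
m = m₁·m₂ = (-0.8806)(+2.395) = -2.11.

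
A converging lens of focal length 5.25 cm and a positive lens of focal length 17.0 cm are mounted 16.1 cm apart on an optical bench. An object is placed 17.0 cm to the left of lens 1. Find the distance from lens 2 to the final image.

Lens 1: 1/d_i1 = 1/f₁ − 1/d_o1 = 1/(5.25) − 1/(17.0) = 0.1317, so d_i1 = 7.596 cm.
The intermediate image is 7.596 cm to the right of lens 1, which is 16.1 − (7.596) = 8.504 cm to the left of lens 2, so d_o2 = +8.504 cm.
Lens 2: 1/d_i2 = 1/f₂ − 1/d_o2 = 1/(17.0) − 1/(8.504) = -0.05877, so d_i2 = -17.0 cm.
The final image is virtual, 17.0 cm to the left of lens 2 (overall magnification ≈ -0.89).

17.0 cm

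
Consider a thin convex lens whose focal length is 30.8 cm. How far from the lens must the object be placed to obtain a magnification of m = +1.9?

14.6 cm

m = −d_i/d_o ⇒ d_i = −m·d_o.
1/f = 1/d_o + 1/d_i = 1/d_o − 1/(m·d_o) = (1 − 1/m)/d_o, so d_o = f(1 − 1/m) = (30.80)(1 − 1/(+1.9)) = 14.6 cm.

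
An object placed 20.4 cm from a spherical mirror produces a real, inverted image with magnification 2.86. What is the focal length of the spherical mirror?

m = −d_i/d_o ⇒ d_i = −m·d_o = −(-2.86)·(20.4) = 58.34 cm.
1/f = 1/d_o + 1/d_i = 1/(20.4) + 1/(58.34) = 0.06616, so f = 15.1 cm.
Since f is positive, the spherical mirror is concave.

f = 15.1 cm (concave)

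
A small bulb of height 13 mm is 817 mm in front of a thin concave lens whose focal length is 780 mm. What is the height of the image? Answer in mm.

For a concave lens, f = -780 mm.
1/d_i = 1/f − 1/d_o = 1/(-780.0) − 1/(817) = -0.002506, so d_i = -399.0 mm.
m = −d_i/d_o = +0.4884.
|h_i| = |m|·h_o = 0.4884 × 13 = 6.35 mm. The image is virtual, upright and reduced, on the same side as the object.

6.35 mm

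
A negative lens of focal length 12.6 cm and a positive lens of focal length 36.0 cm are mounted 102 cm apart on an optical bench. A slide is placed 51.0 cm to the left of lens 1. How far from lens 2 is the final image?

Lens 1 is diverging, so f₁ = −12.6 cm.
Lens 1: 1/d_i1 = 1/f₁ − 1/d_o1 = 1/(-12.6) − 1/(51.0) = -0.09897, so d_i1 = -10.10 cm.
The intermediate image is 10.10 cm to the left of lens 1 (virtual), which is 102 − (-10.10) = 112.1 cm to the left of lens 2, so d_o2 = +112.1 cm.
Lens 2: 1/d_i2 = 1/f₂ − 1/d_o2 = 1/(36.0) − 1/(112.1) = 0.01886, so d_i2 = 53.0 cm.
The final image is real, 53.0 cm to the right of lens 2 (overall magnification ≈ -0.094).

53.0 cm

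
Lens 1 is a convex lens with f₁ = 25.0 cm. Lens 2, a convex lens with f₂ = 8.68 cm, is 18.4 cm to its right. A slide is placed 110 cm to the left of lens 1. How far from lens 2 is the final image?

5.35 cm

Lens 1: 1/d_i1 = 1/f₁ − 1/d_o1 = 1/(25.0) − 1/(110) = 0.03091, so d_i1 = 32.35 cm.
The intermediate image is 32.35 cm to the right of lens 1, which lies 13.95 cm to the right of lens 2 — a virtual object — so d_o2 = −13.95 cm.
Lens 2: 1/d_i2 = 1/f₂ − 1/d_o2 = 1/(8.68) − 1/(-13.95) = 0.1869, so d_i2 = 5.35 cm.
The final image is real, 5.35 cm to the right of lens 2 (overall magnification ≈ -0.11).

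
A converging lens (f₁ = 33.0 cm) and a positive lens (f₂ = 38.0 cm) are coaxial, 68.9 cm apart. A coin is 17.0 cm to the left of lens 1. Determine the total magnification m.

m = -1.19

Lens 1: 1/d_i1 = 1/(33.0) − 1/(17.0) = -0.02852, so d_i1 = -35.06 cm; m₁ = −d_i1/d_o1 = +2.062.
d_o2 = 68.9 − (-35.06) = 104.0 cm.
Lens 2: 1/d_i2 = 1/(38.0) − 1/(104.0) = 0.01670, so d_i2 = 59.88 cm; m₂ = −d_i2/d_o2 = -0.5758.
m = m₁·m₂ = (+2.062)(-0.5758) = -1.19.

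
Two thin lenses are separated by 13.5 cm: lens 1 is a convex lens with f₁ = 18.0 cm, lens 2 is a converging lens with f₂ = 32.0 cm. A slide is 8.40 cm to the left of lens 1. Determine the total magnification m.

Lens 1: 1/d_i1 = 1/(18.0) − 1/(8.40) = -0.06349, so d_i1 = -15.75 cm; m₁ = −d_i1/d_o1 = +1.875.
d_o2 = 13.5 − (-15.75) = 29.25 cm.
Lens 2: 1/d_i2 = 1/(32.0) − 1/(29.25) = -0.002938, so d_i2 = -340.4 cm; m₂ = −d_i2/d_o2 = +11.64.
m = m₁·m₂ = (+1.875)(+11.64) = +21.8.

m = +21.8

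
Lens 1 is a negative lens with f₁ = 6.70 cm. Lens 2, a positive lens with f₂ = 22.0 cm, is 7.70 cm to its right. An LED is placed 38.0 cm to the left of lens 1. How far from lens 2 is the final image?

34.3 cm

Lens 1 is diverging, so f₁ = −6.70 cm.
Lens 1: 1/d_i1 = 1/f₁ − 1/d_o1 = 1/(-6.70) − 1/(38.0) = -0.1756, so d_i1 = -5.696 cm.
The intermediate image is 5.696 cm to the left of lens 1 (virtual), which is 7.70 − (-5.696) = 13.40 cm to the left of lens 2, so d_o2 = +13.40 cm.
Lens 2: 1/d_i2 = 1/f₂ − 1/d_o2 = 1/(22.0) − 1/(13.40) = -0.02917, so d_i2 = -34.3 cm.
The final image is virtual, 34.3 cm to the left of lens 2 (overall magnification ≈ 0.38).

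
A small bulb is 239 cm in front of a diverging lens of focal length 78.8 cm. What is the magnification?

For a diverging lens, f = -78.8 cm.
1/d_i = 1/f − 1/d_o = 1/(-78.80) − 1/(239) = -0.01687, so d_i = -59.26 cm.
m = −d_i/d_o = −(-59.26)/(239) = +0.248.
The image is virtual, upright and reduced, on the same side as the object.

m = +0.248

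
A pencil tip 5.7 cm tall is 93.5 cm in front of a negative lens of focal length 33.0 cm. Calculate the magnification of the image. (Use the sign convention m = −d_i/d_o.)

m = +0.261

For a negative lens, f = -33.0 cm.
1/d_i = 1/f − 1/d_o = 1/(-33.00) − 1/(93.5) = -0.04100, so d_i = -24.39 cm.
m = −d_i/d_o = −(-24.39)/(93.5) = +0.261.
The image is virtual, upright and reduced, on the same side as the object.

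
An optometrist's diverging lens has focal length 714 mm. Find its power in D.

P = -1.40 D

For a diverging lens, f = −714 mm.
f = -71.4 cm = -0.714 m.
P = 1/f = 1/(-0.714 m) = -1.40 D.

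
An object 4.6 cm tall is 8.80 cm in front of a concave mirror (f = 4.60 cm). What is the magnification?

m = -1.10

1/d_i = 1/f − 1/d_o = 1/(4.600) − 1/(8.80) = 0.1038, so d_i = 9.638 cm.
m = −d_i/d_o = −(9.638)/(8.80) = -1.10.
The image is real, inverted and enlarged, in front of the mirror.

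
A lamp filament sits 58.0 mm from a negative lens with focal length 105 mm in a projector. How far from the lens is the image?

For a negative lens, f = -105 mm.
Thin-lens equation: 1/s_i = 1/f − 1/s_o = 1/(-105.0) − 1/(58.0) = -0.009524 − 0.01724 = -0.02677, so s_i = -37.4 mm.
The image is virtual, upright and reduced, on the same side as the object.

37.4 mm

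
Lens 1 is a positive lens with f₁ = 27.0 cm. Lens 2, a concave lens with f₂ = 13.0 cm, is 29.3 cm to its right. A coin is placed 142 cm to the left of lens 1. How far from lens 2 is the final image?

5.86 cm

Lens 1: 1/d_i1 = 1/f₁ − 1/d_o1 = 1/(27.0) − 1/(142) = 0.02999, so d_i1 = 33.34 cm.
The intermediate image is 33.34 cm to the right of lens 1, which lies 4.040 cm to the right of lens 2 — a virtual object — so d_o2 = −4.040 cm.
Lens 2 is diverging, so f₂ = −13.0 cm.
Lens 2: 1/d_i2 = 1/f₂ − 1/d_o2 = 1/(-13.0) − 1/(-4.040) = 0.1706, so d_i2 = 5.86 cm.
The final image is real, 5.86 cm to the right of lens 2 (overall magnification ≈ -0.34).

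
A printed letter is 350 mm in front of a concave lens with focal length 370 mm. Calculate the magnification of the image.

m = +0.514

For a concave lens, f = -370 mm.
1/d_i = 1/f − 1/d_o = 1/(-370.0) − 1/(350) = -0.005560, so d_i = -179.9 mm.
m = −d_i/d_o = −(-179.9)/(350) = +0.514.
The image is virtual, upright and reduced, on the same side as the object.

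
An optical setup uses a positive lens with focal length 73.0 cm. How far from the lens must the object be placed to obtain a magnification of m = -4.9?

m = −d_i/d_o ⇒ d_i = −m·d_o.
1/f = 1/d_o + 1/d_i = 1/d_o − 1/(m·d_o) = (1 − 1/m)/d_o, so d_o = f(1 − 1/m) = (73.00)(1 − 1/(-4.9)) = 87.9 cm.

87.9 cm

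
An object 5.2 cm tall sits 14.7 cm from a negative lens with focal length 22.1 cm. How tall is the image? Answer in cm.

3.12 cm

For a negative lens, f = -22.1 cm.
1/d_i = 1/f − 1/d_o = 1/(-22.10) − 1/(14.7) = -0.1133, so d_i = -8.828 cm.
m = −d_i/d_o = +0.6005.
|h_i| = |m|·h_o = 0.6005 × 5.2 = 3.12 cm. The image is virtual, upright and reduced, on the same side as the object.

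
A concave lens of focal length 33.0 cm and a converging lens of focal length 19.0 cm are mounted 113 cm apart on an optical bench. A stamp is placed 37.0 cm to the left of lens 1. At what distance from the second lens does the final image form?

Lens 1 is diverging, so f₁ = −33.0 cm.
Lens 1: 1/d_i1 = 1/f₁ − 1/d_o1 = 1/(-33.0) − 1/(37.0) = -0.05733, so d_i1 = -17.44 cm.
The intermediate image is 17.44 cm to the left of lens 1 (virtual), which is 113 − (-17.44) = 130.4 cm to the left of lens 2, so d_o2 = +130.4 cm.
Lens 2: 1/d_i2 = 1/f₂ − 1/d_o2 = 1/(19.0) − 1/(130.4) = 0.04496, so d_i2 = 22.2 cm.
The final image is real, 22.2 cm to the right of lens 2 (overall magnification ≈ -0.080).

22.2 cm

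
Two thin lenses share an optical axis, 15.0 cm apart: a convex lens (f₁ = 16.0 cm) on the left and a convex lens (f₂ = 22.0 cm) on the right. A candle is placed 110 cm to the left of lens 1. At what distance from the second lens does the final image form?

3.18 cm

Lens 1: 1/d_i1 = 1/f₁ − 1/d_o1 = 1/(16.0) − 1/(110) = 0.05341, so d_i1 = 18.72 cm.
The intermediate image is 18.72 cm to the right of lens 1, which lies 3.720 cm to the right of lens 2 — a virtual object — so d_o2 = −3.720 cm.
Lens 2: 1/d_i2 = 1/f₂ − 1/d_o2 = 1/(22.0) − 1/(-3.720) = 0.3143, so d_i2 = 3.18 cm.
The final image is real, 3.18 cm to the right of lens 2 (overall magnification ≈ -0.15).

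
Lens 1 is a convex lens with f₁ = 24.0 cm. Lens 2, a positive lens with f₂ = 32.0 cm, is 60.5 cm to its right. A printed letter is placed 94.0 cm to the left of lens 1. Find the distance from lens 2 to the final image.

Lens 1: 1/d_i1 = 1/f₁ − 1/d_o1 = 1/(24.0) − 1/(94.0) = 0.03103, so d_i1 = 32.23 cm.
The intermediate image is 32.23 cm to the right of lens 1, which is 60.5 − (32.23) = 28.27 cm to the left of lens 2, so d_o2 = +28.27 cm.
Lens 2: 1/d_i2 = 1/f₂ − 1/d_o2 = 1/(32.0) − 1/(28.27) = -0.004123, so d_i2 = -243 cm.
The final image is virtual, 243 cm to the left of lens 2 (overall magnification ≈ -2.9).

243 cm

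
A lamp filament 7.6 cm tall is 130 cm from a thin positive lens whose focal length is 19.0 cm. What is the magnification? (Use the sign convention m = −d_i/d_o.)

m = -0.171

1/d_i = 1/f − 1/d_o = 1/(19.00) − 1/(130) = 0.04494, so d_i = 22.25 cm.
m = −d_i/d_o = −(22.25)/(130) = -0.171.
The image is real, inverted and reduced, on the far side of the lens.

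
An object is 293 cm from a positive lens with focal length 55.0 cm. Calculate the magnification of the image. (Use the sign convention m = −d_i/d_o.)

1/d_i = 1/f − 1/d_o = 1/(55.00) − 1/(293) = 0.01477, so d_i = 67.71 cm.
m = −d_i/d_o = −(67.71)/(293) = -0.231.
The image is real, inverted and reduced, on the far side of the lens.

m = -0.231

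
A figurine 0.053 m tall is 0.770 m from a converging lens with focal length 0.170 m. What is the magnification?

m = -0.283

1/d_i = 1/f − 1/d_o = 1/(0.1700) − 1/(0.770) = 4.584, so d_i = 0.2182 m.
m = −d_i/d_o = −(0.2182)/(0.770) = -0.283.
The image is real, inverted and reduced, on the far side of the lens.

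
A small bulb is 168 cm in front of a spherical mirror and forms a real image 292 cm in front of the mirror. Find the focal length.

Real image ⇒ d_i = +292 cm.
1/f = 1/d_o + 1/d_i = 1/(168) + 1/(292) = 0.009377, so f = 107 cm.
Since f is positive, the spherical mirror is concave.

f = 107 cm (concave)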